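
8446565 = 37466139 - 29019574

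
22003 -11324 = 10679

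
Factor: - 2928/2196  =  -4/3 = -2^2*3^ (-1 )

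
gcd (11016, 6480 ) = 648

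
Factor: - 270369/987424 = -2^(-5) * 3^2*11^1*59^( - 1)*523^( -1)*2731^1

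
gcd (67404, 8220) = 1644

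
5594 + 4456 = 10050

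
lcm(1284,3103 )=37236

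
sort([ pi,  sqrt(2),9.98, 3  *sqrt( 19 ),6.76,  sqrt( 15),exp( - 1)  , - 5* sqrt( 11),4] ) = [ - 5*sqrt(11),exp( - 1),  sqrt( 2 ),pi, sqrt( 15 ),4, 6.76, 9.98,3 * sqrt(19)] 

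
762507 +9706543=10469050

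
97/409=97/409 = 0.24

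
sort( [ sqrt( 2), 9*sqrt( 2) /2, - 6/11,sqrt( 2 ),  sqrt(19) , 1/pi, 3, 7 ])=[ - 6/11, 1/pi, sqrt( 2), sqrt(2 ), 3,sqrt(19), 9*sqrt(2 ) /2,7 ] 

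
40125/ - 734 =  - 55 + 245/734= - 54.67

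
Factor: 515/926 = 2^( - 1)*5^1*103^1*463^(-1 )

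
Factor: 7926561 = 3^2*880729^1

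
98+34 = 132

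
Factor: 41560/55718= 20780/27859  =  2^2*5^1*13^ (  -  1 )*1039^1  *  2143^(  -  1 )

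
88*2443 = 214984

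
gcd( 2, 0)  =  2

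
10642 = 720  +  9922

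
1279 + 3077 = 4356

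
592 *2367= 1401264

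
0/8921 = 0  =  0.00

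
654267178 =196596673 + 457670505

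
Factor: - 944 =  - 2^4*59^1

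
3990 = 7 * 570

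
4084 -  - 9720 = 13804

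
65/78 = 5/6=0.83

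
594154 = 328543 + 265611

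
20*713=14260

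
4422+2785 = 7207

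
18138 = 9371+8767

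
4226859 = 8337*507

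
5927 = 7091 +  - 1164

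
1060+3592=4652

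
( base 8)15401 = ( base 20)h5d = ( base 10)6913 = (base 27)9D1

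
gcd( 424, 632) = 8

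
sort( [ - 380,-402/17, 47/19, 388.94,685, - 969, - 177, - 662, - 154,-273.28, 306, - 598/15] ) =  [-969, - 662, - 380, - 273.28, - 177 , - 154,  -  598/15,-402/17,  47/19, 306,388.94,685] 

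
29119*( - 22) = - 640618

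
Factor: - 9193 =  - 29^1 * 317^1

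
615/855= 41/57 = 0.72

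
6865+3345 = 10210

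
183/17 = 183/17 = 10.76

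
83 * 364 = 30212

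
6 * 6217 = 37302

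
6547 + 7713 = 14260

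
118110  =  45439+72671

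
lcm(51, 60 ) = 1020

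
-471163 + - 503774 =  - 974937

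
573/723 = 191/241 = 0.79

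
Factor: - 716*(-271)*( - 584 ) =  - 113317024 = -2^5*73^1* 179^1*271^1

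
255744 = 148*1728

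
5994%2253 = 1488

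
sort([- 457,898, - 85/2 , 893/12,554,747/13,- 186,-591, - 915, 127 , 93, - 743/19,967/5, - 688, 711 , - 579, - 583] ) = [ - 915, - 688, - 591, - 583, - 579,  -  457, - 186,-85/2, - 743/19,747/13,893/12,93  ,  127,967/5, 554,711,898 ] 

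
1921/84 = 22+73/84 =22.87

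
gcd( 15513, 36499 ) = 1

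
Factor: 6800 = 2^4 * 5^2*17^1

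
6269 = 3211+3058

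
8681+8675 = 17356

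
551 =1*551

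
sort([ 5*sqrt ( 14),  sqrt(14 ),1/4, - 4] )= [ - 4, 1/4, sqrt( 14), 5*sqrt ( 14) ] 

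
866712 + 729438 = 1596150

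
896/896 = 1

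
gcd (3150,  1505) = 35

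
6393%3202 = 3191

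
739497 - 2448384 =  - 1708887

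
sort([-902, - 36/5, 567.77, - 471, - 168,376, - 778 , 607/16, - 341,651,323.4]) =[ -902, - 778, - 471, - 341,  -  168, - 36/5 , 607/16,323.4 , 376 , 567.77 , 651 ]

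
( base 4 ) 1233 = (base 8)157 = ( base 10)111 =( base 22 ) 51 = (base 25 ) 4B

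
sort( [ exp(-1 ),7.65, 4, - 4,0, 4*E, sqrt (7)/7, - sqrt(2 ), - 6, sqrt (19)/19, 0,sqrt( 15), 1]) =[ - 6, - 4,-sqrt( 2),0,0, sqrt( 19 )/19, exp(-1 ), sqrt( 7)/7 , 1, sqrt( 15 ), 4 , 7.65, 4*E]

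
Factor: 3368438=2^1*1039^1*1621^1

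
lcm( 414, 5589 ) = 11178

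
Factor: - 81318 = -2^1*3^1*13553^1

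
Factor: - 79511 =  - 23^1*3457^1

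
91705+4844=96549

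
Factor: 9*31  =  279 = 3^2 * 31^1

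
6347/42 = 6347/42 = 151.12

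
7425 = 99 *75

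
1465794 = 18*81433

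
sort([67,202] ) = [ 67, 202] 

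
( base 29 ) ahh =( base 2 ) 10001011011000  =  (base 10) 8920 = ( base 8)21330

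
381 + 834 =1215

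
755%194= 173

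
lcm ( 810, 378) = 5670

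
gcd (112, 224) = 112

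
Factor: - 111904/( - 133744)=538/643  =  2^1 * 269^1*643^(-1)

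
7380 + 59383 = 66763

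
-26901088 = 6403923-33305011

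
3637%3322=315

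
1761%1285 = 476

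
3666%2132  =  1534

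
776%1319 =776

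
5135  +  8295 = 13430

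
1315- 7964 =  - 6649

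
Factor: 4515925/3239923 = 5^2 * 31^1*1213^( - 1 )*2671^ ( - 1 ) * 5827^1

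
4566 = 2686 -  - 1880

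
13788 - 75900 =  - 62112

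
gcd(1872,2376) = 72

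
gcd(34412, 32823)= 7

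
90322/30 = 45161/15=3010.73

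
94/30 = 3 + 2/15 = 3.13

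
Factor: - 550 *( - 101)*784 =2^5*5^2*7^2*11^1 * 101^1 = 43551200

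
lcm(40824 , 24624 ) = 1551312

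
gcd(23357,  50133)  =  1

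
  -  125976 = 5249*(-24) 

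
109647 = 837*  131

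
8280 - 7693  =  587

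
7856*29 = 227824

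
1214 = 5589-4375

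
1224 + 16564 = 17788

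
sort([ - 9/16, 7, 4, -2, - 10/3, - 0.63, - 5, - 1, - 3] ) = [ - 5,-10/3, - 3,  -  2, - 1, - 0.63,  -  9/16,  4,  7 ]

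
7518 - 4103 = 3415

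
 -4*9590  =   - 38360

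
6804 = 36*189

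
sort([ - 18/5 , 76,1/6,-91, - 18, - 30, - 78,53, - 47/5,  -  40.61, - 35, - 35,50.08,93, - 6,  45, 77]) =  [ - 91, - 78,  -  40.61,-35, - 35, - 30, - 18, - 47/5, - 6, - 18/5,1/6,45,50.08,53,76, 77 , 93]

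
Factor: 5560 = 2^3 * 5^1* 139^1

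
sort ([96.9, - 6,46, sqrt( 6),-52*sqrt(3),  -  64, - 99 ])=[ - 99, - 52 * sqrt( 3), - 64, - 6, sqrt(6), 46, 96.9] 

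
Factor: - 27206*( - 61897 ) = 2^1*11^1*17^1* 61^1*223^1  *331^1 = 1683969782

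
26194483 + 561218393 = 587412876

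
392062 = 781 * 502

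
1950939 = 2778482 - 827543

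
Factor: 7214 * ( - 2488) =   -  2^4* 311^1 * 3607^1 =- 17948432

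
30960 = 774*40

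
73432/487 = 73432/487=150.78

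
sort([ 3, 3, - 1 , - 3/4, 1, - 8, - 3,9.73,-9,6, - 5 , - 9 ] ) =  [ - 9, - 9, - 8, - 5 , - 3, - 1, - 3/4, 1, 3, 3, 6, 9.73] 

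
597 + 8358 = 8955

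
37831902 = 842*44931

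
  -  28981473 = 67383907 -96365380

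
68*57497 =3909796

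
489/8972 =489/8972 =0.05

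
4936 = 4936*1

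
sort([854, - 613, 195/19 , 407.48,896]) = [ - 613, 195/19,407.48,854,  896 ] 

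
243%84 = 75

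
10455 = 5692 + 4763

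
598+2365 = 2963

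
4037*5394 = 21775578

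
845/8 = 845/8= 105.62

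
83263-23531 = 59732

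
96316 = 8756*11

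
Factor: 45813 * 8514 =2^1 * 3^3*11^1*43^1  *  15271^1 = 390051882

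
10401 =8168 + 2233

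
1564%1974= 1564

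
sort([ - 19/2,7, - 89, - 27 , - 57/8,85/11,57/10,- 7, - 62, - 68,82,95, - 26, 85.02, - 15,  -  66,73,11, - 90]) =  [-90, - 89, - 68, - 66, - 62,-27,-26,  -  15, - 19/2,- 57/8, - 7,57/10,7, 85/11, 11,73,  82,85.02,95]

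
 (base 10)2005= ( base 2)11111010101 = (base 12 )11B1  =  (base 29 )2b4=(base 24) 3bd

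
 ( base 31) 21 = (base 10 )63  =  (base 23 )2H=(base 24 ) 2f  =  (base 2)111111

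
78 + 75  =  153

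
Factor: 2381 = 2381^1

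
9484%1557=142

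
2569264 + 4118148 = 6687412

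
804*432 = 347328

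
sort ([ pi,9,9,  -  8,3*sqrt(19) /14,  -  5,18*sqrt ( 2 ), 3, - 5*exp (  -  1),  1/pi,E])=[ - 8, - 5,- 5*exp(  -  1 ),1/pi,3*sqrt(19 )/14, E,3,pi,9,9,18*sqrt(2)]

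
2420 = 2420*1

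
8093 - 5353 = 2740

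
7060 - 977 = 6083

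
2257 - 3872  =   - 1615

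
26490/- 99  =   - 268 + 14/33 = - 267.58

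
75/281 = 75/281 = 0.27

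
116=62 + 54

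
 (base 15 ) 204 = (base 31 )EK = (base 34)dc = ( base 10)454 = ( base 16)1c6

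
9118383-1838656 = 7279727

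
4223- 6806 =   -  2583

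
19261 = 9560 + 9701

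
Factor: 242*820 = 198440 = 2^3* 5^1*11^2*41^1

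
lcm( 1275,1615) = 24225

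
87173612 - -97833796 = 185007408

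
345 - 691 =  - 346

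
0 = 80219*0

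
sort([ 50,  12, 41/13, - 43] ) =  [  -  43,41/13,12, 50 ] 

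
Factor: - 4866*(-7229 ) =2^1*3^1*811^1*7229^1= 35176314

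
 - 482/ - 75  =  482/75 = 6.43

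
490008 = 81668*6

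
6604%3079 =446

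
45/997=45/997 = 0.05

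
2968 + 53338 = 56306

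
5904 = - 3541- - 9445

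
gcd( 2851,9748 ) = 1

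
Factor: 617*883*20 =2^2 * 5^1*617^1*883^1 = 10896220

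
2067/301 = 6 + 261/301 = 6.87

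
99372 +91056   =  190428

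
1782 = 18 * 99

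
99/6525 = 11/725  =  0.02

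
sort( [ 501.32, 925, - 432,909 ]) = [-432,501.32, 909 , 925]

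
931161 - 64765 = 866396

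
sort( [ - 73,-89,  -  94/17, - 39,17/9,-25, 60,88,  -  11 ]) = [-89,-73, - 39, - 25 , - 11 , - 94/17 , 17/9,60,88]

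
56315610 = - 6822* (- 8255)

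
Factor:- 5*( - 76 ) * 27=10260 = 2^2*3^3*5^1*19^1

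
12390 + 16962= 29352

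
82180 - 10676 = 71504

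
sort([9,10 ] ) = [ 9 , 10 ]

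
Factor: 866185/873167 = 5^1 * 191^1*337^( - 1)*907^1 *2591^( -1)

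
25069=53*473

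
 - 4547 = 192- 4739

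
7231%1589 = 875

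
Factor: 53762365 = 5^1* 487^1*22079^1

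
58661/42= 1396  +  29/42 = 1396.69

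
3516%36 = 24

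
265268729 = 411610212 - 146341483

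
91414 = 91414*1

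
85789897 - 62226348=23563549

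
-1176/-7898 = 588/3949 = 0.15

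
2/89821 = 2/89821 = 0.00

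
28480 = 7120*4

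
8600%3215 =2170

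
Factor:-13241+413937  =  2^3*50087^1= 400696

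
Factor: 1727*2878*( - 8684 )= - 43162137304 = - 2^3*11^1*13^1*157^1*167^1* 1439^1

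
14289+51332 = 65621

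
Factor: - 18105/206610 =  -2^(-1)*17^1*97^( - 1) = - 17/194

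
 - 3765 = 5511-9276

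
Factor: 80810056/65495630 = 2^2* 5^( - 1 )*29^( - 1)*31^1*449^( -1 )*499^1*503^( - 1)*653^1 = 40405028/32747815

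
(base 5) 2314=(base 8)516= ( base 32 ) ae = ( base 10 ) 334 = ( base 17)12B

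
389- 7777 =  -7388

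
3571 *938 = 3349598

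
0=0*972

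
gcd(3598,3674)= 2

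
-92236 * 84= -7747824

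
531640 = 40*13291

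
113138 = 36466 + 76672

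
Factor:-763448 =- 2^3*7^1 * 13633^1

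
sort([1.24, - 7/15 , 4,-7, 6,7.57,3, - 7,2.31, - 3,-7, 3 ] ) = [-7, - 7, - 7, - 3, - 7/15,1.24, 2.31,3,3,4,  6,7.57 ]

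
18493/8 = 18493/8   =  2311.62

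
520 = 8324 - 7804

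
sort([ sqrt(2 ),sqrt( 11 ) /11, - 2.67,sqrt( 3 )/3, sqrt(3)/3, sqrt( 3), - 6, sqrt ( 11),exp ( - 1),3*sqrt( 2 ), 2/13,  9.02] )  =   [ - 6, - 2.67,2/13,sqrt ( 11) /11,exp( - 1), sqrt(3 )/3, sqrt(3 ) /3, sqrt ( 2 ),sqrt( 3 ),sqrt( 11),3*sqrt(2),9.02]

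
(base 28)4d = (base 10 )125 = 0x7d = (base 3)11122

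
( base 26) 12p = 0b1011110001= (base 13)45C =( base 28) QP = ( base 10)753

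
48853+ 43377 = 92230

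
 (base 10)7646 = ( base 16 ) 1dde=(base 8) 16736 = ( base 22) FHC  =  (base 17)197D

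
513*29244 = 15002172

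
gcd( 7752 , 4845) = 969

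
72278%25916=20446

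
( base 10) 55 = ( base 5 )210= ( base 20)2f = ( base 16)37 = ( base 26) 23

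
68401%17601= 15598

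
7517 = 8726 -1209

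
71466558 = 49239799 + 22226759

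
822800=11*74800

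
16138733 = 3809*4237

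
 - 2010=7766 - 9776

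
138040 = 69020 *2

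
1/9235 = 1/9235 = 0.00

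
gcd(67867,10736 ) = 1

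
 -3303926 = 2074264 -5378190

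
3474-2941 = 533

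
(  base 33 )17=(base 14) 2C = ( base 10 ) 40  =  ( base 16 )28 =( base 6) 104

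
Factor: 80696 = 2^3*7^1*11^1*131^1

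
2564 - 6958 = - 4394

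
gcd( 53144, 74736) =8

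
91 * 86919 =7909629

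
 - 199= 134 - 333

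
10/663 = 10/663= 0.02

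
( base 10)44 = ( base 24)1k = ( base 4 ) 230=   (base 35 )19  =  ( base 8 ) 54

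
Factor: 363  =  3^1 * 11^2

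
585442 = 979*598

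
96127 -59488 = 36639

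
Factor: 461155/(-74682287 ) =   -  5^1*67^( -1)*149^1 * 619^1 * 1114661^ ( - 1 )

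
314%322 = 314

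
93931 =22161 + 71770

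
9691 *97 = 940027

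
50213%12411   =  569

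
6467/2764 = 6467/2764 = 2.34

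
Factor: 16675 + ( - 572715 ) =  - 2^3*5^1*13901^1 = -556040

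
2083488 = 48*43406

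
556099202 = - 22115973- -578215175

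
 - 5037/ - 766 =5037/766 = 6.58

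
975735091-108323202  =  867411889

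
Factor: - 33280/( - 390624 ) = 80/939= 2^4*3^( - 1)*5^1*313^( - 1 )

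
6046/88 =3023/44 = 68.70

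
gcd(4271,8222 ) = 1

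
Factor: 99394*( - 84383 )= - 2^1*13^1*6491^1 * 49697^1 = - 8387163902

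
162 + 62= 224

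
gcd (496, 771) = 1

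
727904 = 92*7912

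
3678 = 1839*2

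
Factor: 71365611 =3^1*23788537^1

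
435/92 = 4  +  67/92 = 4.73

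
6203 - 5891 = 312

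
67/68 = 67/68 = 0.99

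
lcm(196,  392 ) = 392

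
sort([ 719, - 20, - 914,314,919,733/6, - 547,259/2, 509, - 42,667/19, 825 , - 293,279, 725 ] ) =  [ -914 , - 547 ,-293, - 42, - 20,667/19,733/6, 259/2,279, 314, 509, 719, 725, 825, 919 ]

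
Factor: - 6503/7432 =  - 2^( - 3) *7^1 = -7/8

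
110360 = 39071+71289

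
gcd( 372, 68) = 4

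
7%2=1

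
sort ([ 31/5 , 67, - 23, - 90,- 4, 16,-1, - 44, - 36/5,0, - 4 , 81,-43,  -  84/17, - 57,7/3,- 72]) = [ - 90, - 72, - 57,-44 , - 43 , - 23, - 36/5, - 84/17 ,  -  4,-4  , - 1,0,7/3,31/5 , 16 , 67, 81]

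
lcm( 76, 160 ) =3040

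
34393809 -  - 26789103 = 61182912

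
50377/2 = 25188+1/2 = 25188.50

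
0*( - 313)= 0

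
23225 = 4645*5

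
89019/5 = 89019/5 = 17803.80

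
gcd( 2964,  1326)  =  78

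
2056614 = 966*2129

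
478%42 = 16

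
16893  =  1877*9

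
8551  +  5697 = 14248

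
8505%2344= 1473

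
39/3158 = 39/3158 =0.01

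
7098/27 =2366/9 = 262.89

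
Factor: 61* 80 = 2^4*5^1*  61^1 = 4880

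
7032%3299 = 434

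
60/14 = 30/7 = 4.29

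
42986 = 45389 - 2403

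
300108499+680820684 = 980929183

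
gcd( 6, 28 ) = 2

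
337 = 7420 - 7083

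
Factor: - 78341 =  - 78341^1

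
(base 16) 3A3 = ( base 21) 227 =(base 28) 157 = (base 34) RD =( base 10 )931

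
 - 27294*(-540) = 14738760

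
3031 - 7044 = - 4013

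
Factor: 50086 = 2^1*79^1*317^1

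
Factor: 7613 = 23^1*331^1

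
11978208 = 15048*796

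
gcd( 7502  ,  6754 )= 22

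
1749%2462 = 1749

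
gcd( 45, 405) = 45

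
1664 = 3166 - 1502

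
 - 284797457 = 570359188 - 855156645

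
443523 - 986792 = -543269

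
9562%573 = 394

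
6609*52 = 343668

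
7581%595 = 441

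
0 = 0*7737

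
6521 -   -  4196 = 10717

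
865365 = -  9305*(- 93 ) 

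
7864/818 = 9 + 251/409 = 9.61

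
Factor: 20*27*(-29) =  - 15660 = - 2^2*3^3*5^1*29^1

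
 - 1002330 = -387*2590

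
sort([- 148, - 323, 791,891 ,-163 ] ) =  [ - 323,-163, - 148,791, 891]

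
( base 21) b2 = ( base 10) 233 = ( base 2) 11101001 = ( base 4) 3221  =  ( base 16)e9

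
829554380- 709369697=120184683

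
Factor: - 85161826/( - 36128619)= 2^1*3^(-3)*1087^ (-1)*1231^(-1 )*42580913^1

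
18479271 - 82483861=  - 64004590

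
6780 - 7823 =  - 1043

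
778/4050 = 389/2025 = 0.19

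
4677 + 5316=9993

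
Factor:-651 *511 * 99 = - 3^3*7^2*11^1  *  31^1 * 73^1= - 32933439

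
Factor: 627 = 3^1*11^1*19^1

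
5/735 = 1/147  =  0.01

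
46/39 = 46/39 = 1.18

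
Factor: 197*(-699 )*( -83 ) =11429349 = 3^1*83^1 *197^1*233^1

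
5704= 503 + 5201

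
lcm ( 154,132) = 924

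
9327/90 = 3109/30 =103.63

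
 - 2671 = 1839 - 4510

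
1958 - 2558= - 600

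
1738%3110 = 1738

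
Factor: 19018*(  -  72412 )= -1377131416=- 2^3*37^1*43^1*257^1*421^1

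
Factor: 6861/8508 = 2287/2836 =2^( - 2)*709^( -1)*2287^1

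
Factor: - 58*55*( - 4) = 12760 = 2^3*5^1*11^1*29^1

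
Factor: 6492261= 3^1 * 1049^1*2063^1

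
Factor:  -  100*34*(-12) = 2^5*3^1 * 5^2*17^1 = 40800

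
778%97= 2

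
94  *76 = 7144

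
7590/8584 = 3795/4292 = 0.88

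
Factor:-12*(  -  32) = 2^7 * 3^1 = 384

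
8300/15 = 1660/3 = 553.33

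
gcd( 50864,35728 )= 176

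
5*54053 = 270265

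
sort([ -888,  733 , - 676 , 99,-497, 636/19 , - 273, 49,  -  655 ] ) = [ - 888,  -  676 , - 655 ,  -  497, - 273, 636/19,49, 99 , 733]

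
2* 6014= 12028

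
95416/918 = 47708/459= 103.94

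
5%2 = 1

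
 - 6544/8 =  - 818  =  -  818.00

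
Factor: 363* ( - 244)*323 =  - 2^2*3^1 *11^2 * 17^1*19^1*61^1 = - 28608756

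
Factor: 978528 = 2^5 * 3^1*10193^1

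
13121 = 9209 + 3912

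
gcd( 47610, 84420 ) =90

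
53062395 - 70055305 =-16992910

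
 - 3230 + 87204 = 83974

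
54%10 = 4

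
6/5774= 3/2887  =  0.00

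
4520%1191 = 947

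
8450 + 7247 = 15697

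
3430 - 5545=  - 2115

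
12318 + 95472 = 107790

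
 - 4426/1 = - 4426 = - 4426.00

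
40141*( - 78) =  - 3130998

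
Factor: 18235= 5^1*7^1*521^1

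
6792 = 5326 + 1466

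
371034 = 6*61839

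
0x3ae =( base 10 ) 942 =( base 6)4210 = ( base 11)787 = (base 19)2BB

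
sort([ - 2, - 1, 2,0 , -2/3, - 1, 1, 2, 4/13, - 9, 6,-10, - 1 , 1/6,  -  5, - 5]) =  [ - 10, - 9, - 5, - 5, - 2,-1, - 1, - 1 ,-2/3  ,  0, 1/6,  4/13, 1, 2,2, 6 ]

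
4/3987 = 4/3987 = 0.00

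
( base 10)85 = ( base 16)55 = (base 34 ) 2H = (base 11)78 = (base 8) 125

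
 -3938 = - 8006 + 4068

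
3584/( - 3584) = - 1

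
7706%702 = 686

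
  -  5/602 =-1 + 597/602 = - 0.01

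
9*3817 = 34353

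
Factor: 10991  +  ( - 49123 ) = - 38132 = - 2^2*9533^1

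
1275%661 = 614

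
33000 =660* 50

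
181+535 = 716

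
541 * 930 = 503130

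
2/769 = 2/769  =  0.00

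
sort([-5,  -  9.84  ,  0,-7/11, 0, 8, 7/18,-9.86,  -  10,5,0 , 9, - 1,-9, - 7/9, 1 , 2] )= [ -10,-9.86,-9.84,-9,- 5,-1, - 7/9, - 7/11,0,0, 0, 7/18,  1,2,5,8,9]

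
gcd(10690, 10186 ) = 2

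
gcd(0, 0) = 0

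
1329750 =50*26595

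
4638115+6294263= 10932378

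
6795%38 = 31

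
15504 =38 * 408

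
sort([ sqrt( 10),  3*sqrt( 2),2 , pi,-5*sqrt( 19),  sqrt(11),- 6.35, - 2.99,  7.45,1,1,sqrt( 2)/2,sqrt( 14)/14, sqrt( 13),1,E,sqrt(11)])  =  [ - 5 * sqrt( 19), - 6.35, -2.99,sqrt( 14 )/14,  sqrt( 2 ) /2, 1,1,1,  2, E,pi,  sqrt( 10 ), sqrt(11 ) , sqrt( 11 ), sqrt(13),3*sqrt( 2),  7.45] 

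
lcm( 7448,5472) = 268128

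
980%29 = 23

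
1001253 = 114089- - 887164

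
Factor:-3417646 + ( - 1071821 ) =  - 4489467 = - 3^1*1496489^1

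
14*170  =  2380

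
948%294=66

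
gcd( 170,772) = 2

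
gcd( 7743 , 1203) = 3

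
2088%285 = 93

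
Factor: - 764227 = -59^1*12953^1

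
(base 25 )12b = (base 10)686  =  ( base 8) 1256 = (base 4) 22232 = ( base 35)jl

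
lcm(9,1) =9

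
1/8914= 1/8914 = 0.00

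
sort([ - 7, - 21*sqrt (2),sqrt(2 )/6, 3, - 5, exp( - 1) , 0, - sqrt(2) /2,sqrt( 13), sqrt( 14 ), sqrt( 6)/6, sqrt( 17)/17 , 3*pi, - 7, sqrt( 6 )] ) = [ - 21*sqrt( 2) ,  -  7,  -  7,  -  5, - sqrt( 2)/2, 0,  sqrt( 2)/6 , sqrt(17 )/17,  exp( - 1), sqrt( 6 ) /6,sqrt( 6 ),3,  sqrt (13), sqrt( 14) , 3*pi ] 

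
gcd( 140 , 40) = 20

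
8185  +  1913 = 10098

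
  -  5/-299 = 5/299 = 0.02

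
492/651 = 164/217 = 0.76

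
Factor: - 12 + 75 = 3^2*7^1 = 63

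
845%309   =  227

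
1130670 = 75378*15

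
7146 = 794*9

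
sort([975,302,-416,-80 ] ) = [-416, - 80  ,  302,975]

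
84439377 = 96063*879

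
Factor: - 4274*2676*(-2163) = 24738715512 = 2^3* 3^2*7^1*103^1*223^1* 2137^1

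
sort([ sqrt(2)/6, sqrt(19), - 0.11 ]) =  [ - 0.11,sqrt (2 ) /6,sqrt( 19)]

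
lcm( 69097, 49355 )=345485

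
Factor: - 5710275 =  - 3^2*5^2 * 41^1*619^1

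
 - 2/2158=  - 1/1079 = -0.00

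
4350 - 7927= - 3577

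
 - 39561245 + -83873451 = -123434696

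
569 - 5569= - 5000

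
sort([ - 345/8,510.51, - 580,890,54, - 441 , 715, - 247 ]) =[-580, -441 ,-247, - 345/8 , 54,510.51,  715,  890]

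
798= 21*38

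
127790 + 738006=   865796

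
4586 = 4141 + 445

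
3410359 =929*3671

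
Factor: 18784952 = 2^3  *2348119^1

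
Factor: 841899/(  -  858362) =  - 2^ ( - 1)*3^1*29^1*9677^1*429181^(- 1 )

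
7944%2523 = 375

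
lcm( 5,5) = 5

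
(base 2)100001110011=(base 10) 2163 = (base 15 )993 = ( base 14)b07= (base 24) 3I3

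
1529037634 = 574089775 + 954947859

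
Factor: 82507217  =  13^1*67^1*94727^1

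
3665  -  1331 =2334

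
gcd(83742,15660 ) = 6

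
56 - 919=-863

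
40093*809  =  32435237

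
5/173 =5/173  =  0.03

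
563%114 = 107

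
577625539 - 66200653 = 511424886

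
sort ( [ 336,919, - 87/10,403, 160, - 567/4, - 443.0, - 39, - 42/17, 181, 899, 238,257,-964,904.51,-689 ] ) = [ - 964, - 689, - 443.0, - 567/4, - 39, - 87/10, - 42/17,160, 181,238 , 257, 336, 403, 899 , 904.51, 919]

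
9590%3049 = 443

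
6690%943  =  89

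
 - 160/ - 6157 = 160/6157 = 0.03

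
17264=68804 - 51540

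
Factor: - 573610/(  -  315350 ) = 5^( - 1) * 7^(-1 ) * 17^( - 1 )*19^1*53^( - 1) * 3019^1=57361/31535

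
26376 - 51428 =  - 25052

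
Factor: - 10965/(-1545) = 731/103= 17^1*  43^1*103^( - 1 )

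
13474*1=13474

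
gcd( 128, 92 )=4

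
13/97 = 13/97  =  0.13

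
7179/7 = 7179/7 = 1025.57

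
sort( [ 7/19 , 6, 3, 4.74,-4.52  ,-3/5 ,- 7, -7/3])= [ - 7,-4.52,-7/3, - 3/5,7/19,3 , 4.74,6]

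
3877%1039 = 760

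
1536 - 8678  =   - 7142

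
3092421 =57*54253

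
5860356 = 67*87468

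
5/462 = 5/462 =0.01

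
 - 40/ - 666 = 20/333 = 0.06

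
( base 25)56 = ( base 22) 5l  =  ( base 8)203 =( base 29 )4f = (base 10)131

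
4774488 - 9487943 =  - 4713455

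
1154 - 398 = 756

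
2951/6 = 491 + 5/6= 491.83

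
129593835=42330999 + 87262836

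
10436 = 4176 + 6260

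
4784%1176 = 80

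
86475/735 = 5765/49  =  117.65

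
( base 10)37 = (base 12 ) 31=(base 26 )1b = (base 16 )25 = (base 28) 19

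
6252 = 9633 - 3381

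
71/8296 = 71/8296=0.01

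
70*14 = 980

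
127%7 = 1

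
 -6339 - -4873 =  - 1466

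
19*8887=168853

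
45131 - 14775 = 30356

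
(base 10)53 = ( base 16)35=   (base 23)27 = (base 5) 203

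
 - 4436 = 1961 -6397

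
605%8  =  5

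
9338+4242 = 13580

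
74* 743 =54982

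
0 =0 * 50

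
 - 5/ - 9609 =5/9609 = 0.00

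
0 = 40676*0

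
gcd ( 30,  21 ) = 3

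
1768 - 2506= -738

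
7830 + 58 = 7888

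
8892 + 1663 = 10555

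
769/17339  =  769/17339  =  0.04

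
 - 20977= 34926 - 55903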